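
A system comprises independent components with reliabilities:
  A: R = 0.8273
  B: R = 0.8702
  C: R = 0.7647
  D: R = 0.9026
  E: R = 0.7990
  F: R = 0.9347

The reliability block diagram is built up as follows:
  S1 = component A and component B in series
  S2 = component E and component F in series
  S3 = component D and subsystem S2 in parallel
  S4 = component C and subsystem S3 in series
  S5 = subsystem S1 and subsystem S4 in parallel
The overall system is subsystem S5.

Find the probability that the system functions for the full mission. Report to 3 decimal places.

0.929

Series (A and B): 0.82730 × 0.87020 = 0.71992
Series (E and F): 0.79900 × 0.93470 = 0.74683
Parallel (D and [0.74683]): 1 − (1 − 0.90260)(1 − 0.74683) = 0.97534
Series (C and [0.97534]): 0.76470 × 0.97534 = 0.74584
Parallel ([0.71992] and [0.74584]): 1 − (1 − 0.71992)(1 − 0.74584) = 0.929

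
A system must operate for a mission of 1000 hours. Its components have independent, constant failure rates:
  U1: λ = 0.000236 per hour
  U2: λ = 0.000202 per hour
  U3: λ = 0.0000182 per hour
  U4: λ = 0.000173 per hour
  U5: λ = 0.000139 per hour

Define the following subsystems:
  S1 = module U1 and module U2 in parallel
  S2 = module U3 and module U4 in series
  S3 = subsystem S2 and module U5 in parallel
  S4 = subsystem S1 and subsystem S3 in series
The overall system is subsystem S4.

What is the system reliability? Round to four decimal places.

R(U1) = exp(−0.000236 × 1000) = 0.789781
R(U2) = exp(−0.000202 × 1000) = 0.817095
R(U3) = exp(−0.0000182 × 1000) = 0.981965
R(U4) = exp(−0.000173 × 1000) = 0.841138
R(U5) = exp(−0.000139 × 1000) = 0.870228
Parallel (U1 and U2): 1 − (1 − 0.789781)(1 − 0.817095) = 0.961550
Series (U3 and U4): 0.981965 × 0.841138 = 0.825968
Parallel ([0.825968] and U5): 1 − (1 − 0.825968)(1 − 0.870228) = 0.977416
Series ([0.961550] and [0.977416]): 0.961550 × 0.977416 = 0.9398

0.9398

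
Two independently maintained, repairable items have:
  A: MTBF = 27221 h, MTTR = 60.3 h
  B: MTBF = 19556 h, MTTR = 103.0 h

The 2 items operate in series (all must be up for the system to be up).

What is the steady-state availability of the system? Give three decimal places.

0.993

A(A) = MTBF/(MTBF+MTTR) = 27221/(27221+60.3) = 0.997790
A(B) = MTBF/(MTBF+MTTR) = 19556/(19556+103.0) = 0.994761
Series availability: 0.997790 × 0.994761 = 0.993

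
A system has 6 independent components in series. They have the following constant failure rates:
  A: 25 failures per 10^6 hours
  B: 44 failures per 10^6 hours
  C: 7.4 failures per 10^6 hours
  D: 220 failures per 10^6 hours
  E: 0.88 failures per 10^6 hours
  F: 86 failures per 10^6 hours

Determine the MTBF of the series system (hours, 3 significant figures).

2610

Series of exponential components: λ_sys = Σ λ_i
λ_sys = 0.000025 + 0.000044 + 0.0000074 + 0.00022 + 0.00000088 + 0.000086 = 3.8328e-04 /h
MTBF = 1 / λ_sys = 2610 h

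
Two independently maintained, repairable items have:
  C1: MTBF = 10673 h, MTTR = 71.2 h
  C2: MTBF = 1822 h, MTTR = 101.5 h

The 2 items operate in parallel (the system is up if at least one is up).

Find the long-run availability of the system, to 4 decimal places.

A(C1) = MTBF/(MTBF+MTTR) = 10673/(10673+71.2) = 0.993373
A(C2) = MTBF/(MTBF+MTTR) = 1822/(1822+101.5) = 0.947232
Parallel availability: 1 − (1 − 0.993373)(1 − 0.947232) = 0.9997

0.9997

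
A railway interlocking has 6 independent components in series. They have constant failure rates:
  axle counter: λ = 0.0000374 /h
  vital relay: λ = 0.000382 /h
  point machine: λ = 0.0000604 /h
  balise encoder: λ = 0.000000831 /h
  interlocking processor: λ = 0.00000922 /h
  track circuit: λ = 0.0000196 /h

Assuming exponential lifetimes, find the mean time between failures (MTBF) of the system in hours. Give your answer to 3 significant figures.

1960

Series of exponential components: λ_sys = Σ λ_i
λ_sys = 0.0000374 + 0.000382 + 0.0000604 + 0.000000831 + 0.00000922 + 0.0000196 = 5.0945e-04 /h
MTBF = 1 / λ_sys = 1960 h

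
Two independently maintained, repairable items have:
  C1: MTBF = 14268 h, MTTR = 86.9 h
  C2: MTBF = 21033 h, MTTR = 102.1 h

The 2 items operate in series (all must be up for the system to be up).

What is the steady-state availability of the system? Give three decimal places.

0.989

A(C1) = MTBF/(MTBF+MTTR) = 14268/(14268+86.9) = 0.993946
A(C2) = MTBF/(MTBF+MTTR) = 21033/(21033+102.1) = 0.995169
Series availability: 0.993946 × 0.995169 = 0.989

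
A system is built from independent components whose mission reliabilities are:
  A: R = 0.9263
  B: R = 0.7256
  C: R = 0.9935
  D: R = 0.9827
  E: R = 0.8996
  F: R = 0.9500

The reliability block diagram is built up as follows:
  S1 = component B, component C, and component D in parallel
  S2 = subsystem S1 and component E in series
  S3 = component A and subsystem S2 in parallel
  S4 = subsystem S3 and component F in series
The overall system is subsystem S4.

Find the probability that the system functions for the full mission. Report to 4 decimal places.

Parallel (B, C, and D): 1 − (1 − 0.725600)(1 − 0.993500)(1 − 0.982700) = 0.999969
Series ([0.999969] and E): 0.999969 × 0.899600 = 0.899572
Parallel (A and [0.899572]): 1 − (1 − 0.926300)(1 − 0.899572) = 0.992598
Series ([0.992598] and F): 0.992598 × 0.950000 = 0.9430

0.9430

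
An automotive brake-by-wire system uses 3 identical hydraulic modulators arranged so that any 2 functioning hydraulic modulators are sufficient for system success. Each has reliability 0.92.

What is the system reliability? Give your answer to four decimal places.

0.9818

R = Σ_{i=2}^{3} C(3,i) p^i (1−p)^{3−i} with p = 0.92
C(3,2)·0.92^2·0.08^1 = 0.203136
C(3,3)·0.92^3·0.08^0 = 0.778688
Sum = 0.9818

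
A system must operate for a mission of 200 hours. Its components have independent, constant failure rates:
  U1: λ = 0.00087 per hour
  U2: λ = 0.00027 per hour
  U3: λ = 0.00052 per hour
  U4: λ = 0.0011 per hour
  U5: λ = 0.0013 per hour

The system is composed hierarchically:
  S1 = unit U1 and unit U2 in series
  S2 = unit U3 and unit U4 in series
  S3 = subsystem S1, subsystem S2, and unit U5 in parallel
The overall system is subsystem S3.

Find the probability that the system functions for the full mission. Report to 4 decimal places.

R(U1) = exp(−0.00087 × 200) = 0.840297
R(U2) = exp(−0.00027 × 200) = 0.947432
R(U3) = exp(−0.00052 × 200) = 0.901225
R(U4) = exp(−0.0011 × 200) = 0.802519
R(U5) = exp(−0.0013 × 200) = 0.771052
Series (U1 and U2): 0.840297 × 0.947432 = 0.796124
Series (U3 and U4): 0.901225 × 0.802519 = 0.723250
Parallel ([0.796124], [0.723250], and U5): 1 − (1 − 0.796124)(1 − 0.723250)(1 − 0.771052) = 0.9871

0.9871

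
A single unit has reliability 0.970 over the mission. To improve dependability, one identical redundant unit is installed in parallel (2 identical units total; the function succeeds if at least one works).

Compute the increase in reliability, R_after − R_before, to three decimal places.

0.029

R_before = 0.970
R_after = 1 − (1 − 0.970)^2 = 0.999
ΔR = 0.999 − 0.970 = 0.029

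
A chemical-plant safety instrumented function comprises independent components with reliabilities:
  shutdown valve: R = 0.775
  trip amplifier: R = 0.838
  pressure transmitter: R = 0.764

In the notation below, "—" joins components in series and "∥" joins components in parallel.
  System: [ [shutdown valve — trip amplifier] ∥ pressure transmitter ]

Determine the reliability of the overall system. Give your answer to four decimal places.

Series (shutdown valve and trip amplifier): 0.775000 × 0.838000 = 0.649450
Parallel ([0.649450] and pressure transmitter): 1 − (1 − 0.649450)(1 − 0.764000) = 0.9173

0.9173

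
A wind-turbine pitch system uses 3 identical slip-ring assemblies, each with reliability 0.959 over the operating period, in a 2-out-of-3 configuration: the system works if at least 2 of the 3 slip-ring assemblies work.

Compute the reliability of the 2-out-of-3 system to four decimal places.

R = Σ_{i=2}^{3} C(3,i) p^i (1−p)^{3−i} with p = 0.959
C(3,2)·0.959^2·0.041^1 = 0.113121
C(3,3)·0.959^3·0.041^0 = 0.881974
Sum = 0.9951

0.9951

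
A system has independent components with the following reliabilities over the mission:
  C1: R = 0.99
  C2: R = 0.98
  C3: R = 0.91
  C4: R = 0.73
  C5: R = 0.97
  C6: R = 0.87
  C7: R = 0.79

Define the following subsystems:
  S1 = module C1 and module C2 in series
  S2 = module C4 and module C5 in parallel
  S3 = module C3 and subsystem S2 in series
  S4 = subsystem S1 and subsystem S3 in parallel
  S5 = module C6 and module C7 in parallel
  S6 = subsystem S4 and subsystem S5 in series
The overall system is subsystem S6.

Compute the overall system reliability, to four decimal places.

Series (C1 and C2): 0.990000 × 0.980000 = 0.970200
Parallel (C4 and C5): 1 − (1 − 0.730000)(1 − 0.970000) = 0.991900
Series (C3 and [0.991900]): 0.910000 × 0.991900 = 0.902629
Parallel ([0.970200] and [0.902629]): 1 − (1 − 0.970200)(1 − 0.902629) = 0.997098
Parallel (C6 and C7): 1 − (1 − 0.870000)(1 − 0.790000) = 0.972700
Series ([0.997098] and [0.972700]): 0.997098 × 0.972700 = 0.9699

0.9699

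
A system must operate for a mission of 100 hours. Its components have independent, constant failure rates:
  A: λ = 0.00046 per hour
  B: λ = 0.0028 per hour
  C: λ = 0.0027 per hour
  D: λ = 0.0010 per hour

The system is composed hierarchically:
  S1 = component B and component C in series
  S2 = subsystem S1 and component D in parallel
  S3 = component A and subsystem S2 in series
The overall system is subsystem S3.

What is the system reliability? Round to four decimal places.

R(A) = exp(−0.00046 × 100) = 0.955042
R(B) = exp(−0.0028 × 100) = 0.755784
R(C) = exp(−0.0027 × 100) = 0.763379
R(D) = exp(−0.0010 × 100) = 0.904837
Series (B and C): 0.755784 × 0.763379 = 0.576950
Parallel ([0.576950] and D): 1 − (1 − 0.576950)(1 − 0.904837) = 0.959741
Series (A and [0.959741]): 0.955042 × 0.959741 = 0.9166

0.9166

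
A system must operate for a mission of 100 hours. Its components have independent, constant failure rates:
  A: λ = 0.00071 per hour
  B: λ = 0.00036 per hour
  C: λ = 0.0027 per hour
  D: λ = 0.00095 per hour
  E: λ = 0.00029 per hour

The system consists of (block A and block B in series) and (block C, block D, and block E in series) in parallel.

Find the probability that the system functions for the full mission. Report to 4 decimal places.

R(A) = exp(−0.00071 × 100) = 0.931462
R(B) = exp(−0.00036 × 100) = 0.964640
R(C) = exp(−0.0027 × 100) = 0.763379
R(D) = exp(−0.00095 × 100) = 0.909373
R(E) = exp(−0.00029 × 100) = 0.971416
Series (A and B): 0.931462 × 0.964640 = 0.898526
Series (C, D, and E): 0.763379 × 0.909373 × 0.971416 = 0.674353
Parallel ([0.898526] and [0.674353]): 1 − (1 − 0.898526)(1 − 0.674353) = 0.9670

0.9670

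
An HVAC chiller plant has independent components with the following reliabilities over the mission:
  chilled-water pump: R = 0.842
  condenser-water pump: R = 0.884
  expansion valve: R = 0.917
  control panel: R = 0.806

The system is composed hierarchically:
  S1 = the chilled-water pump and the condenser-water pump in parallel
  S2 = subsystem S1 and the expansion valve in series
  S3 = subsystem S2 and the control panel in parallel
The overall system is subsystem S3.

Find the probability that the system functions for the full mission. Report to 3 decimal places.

Parallel (chilled-water pump and condenser-water pump): 1 − (1 − 0.84200)(1 − 0.88400) = 0.98167
Series ([0.98167] and expansion valve): 0.98167 × 0.91700 = 0.90019
Parallel ([0.90019] and control panel): 1 − (1 − 0.90019)(1 − 0.80600) = 0.981

0.981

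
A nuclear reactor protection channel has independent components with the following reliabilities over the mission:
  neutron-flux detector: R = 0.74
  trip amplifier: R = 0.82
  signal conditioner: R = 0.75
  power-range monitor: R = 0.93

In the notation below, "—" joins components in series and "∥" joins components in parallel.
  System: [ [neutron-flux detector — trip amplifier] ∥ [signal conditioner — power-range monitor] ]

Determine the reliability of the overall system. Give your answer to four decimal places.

0.8811

Series (neutron-flux detector and trip amplifier): 0.740000 × 0.820000 = 0.606800
Series (signal conditioner and power-range monitor): 0.750000 × 0.930000 = 0.697500
Parallel ([0.606800] and [0.697500]): 1 − (1 − 0.606800)(1 − 0.697500) = 0.8811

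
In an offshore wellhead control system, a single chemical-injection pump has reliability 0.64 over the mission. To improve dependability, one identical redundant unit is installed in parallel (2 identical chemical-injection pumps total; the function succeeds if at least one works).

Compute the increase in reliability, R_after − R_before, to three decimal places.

R_before = 0.64
R_after = 1 − (1 − 0.64)^2 = 0.870
ΔR = 0.870 − 0.64 = 0.230

0.230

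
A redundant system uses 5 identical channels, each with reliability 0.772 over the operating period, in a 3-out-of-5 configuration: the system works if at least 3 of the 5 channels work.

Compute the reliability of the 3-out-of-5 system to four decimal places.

0.9183

R = Σ_{i=3}^{5} C(5,i) p^i (1−p)^{5−i} with p = 0.772
C(5,3)·0.772^3·0.228^2 = 0.239178
C(5,4)·0.772^4·0.228^1 = 0.404924
C(5,5)·0.772^5·0.228^0 = 0.274212
Sum = 0.9183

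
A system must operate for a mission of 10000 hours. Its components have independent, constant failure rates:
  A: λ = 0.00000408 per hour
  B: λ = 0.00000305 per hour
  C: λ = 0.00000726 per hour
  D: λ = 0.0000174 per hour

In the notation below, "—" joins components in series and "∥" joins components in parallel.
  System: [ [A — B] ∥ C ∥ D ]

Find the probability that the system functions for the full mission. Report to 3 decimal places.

0.999

R(A) = exp(−0.00000408 × 10000) = 0.96002
R(B) = exp(−0.00000305 × 10000) = 0.96996
R(C) = exp(−0.00000726 × 10000) = 0.92997
R(D) = exp(−0.0000174 × 10000) = 0.84030
Series (A and B): 0.96002 × 0.96996 = 0.93118
Parallel ([0.93118], C, and D): 1 − (1 − 0.93118)(1 − 0.92997)(1 − 0.84030) = 0.999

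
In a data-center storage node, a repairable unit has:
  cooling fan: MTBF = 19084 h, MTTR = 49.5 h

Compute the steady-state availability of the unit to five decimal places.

0.99741

A(cooling fan) = MTBF/(MTBF+MTTR) = 19084/(19084+49.5) = 0.99741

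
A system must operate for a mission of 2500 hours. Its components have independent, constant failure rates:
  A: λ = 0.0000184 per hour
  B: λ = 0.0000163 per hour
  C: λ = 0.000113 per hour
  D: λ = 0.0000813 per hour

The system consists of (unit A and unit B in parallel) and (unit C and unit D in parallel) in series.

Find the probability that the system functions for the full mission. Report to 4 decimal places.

0.9530

R(A) = exp(−0.0000184 × 2500) = 0.955042
R(B) = exp(−0.0000163 × 2500) = 0.960069
R(C) = exp(−0.000113 × 2500) = 0.753897
R(D) = exp(−0.0000813 × 2500) = 0.816074
Parallel (A and B): 1 − (1 − 0.955042)(1 − 0.960069) = 0.998205
Parallel (C and D): 1 − (1 − 0.753897)(1 − 0.816074) = 0.954735
Series ([0.998205] and [0.954735]): 0.998205 × 0.954735 = 0.9530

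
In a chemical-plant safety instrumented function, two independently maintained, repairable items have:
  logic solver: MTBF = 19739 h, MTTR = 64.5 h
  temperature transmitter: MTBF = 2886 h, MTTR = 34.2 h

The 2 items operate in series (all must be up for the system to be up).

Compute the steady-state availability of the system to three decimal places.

A(logic solver) = MTBF/(MTBF+MTTR) = 19739/(19739+64.5) = 0.996743
A(temperature transmitter) = MTBF/(MTBF+MTTR) = 2886/(2886+34.2) = 0.988288
Series availability: 0.996743 × 0.988288 = 0.985

0.985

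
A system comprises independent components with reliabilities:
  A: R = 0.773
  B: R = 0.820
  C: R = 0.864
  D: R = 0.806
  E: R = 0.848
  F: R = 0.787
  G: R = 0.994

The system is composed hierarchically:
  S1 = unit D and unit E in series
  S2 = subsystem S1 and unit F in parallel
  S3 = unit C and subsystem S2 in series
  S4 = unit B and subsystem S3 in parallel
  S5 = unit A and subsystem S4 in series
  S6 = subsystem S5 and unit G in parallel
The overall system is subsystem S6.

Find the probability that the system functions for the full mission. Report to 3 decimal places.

Series (D and E): 0.80600 × 0.84800 = 0.68349
Parallel ([0.68349] and F): 1 − (1 − 0.68349)(1 − 0.78700) = 0.93258
Series (C and [0.93258]): 0.86400 × 0.93258 = 0.80575
Parallel (B and [0.80575]): 1 − (1 − 0.82000)(1 − 0.80575) = 0.96504
Series (A and [0.96504]): 0.77300 × 0.96504 = 0.74598
Parallel ([0.74598] and G): 1 − (1 − 0.74598)(1 − 0.99400) = 0.998

0.998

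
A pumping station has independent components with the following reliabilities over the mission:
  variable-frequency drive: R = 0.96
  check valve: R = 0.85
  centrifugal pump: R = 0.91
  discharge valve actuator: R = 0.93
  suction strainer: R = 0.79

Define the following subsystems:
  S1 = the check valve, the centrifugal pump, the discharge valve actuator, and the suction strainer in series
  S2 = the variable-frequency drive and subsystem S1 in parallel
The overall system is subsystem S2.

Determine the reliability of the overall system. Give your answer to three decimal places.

0.983

Series (check valve, centrifugal pump, discharge valve actuator, and suction strainer): 0.85000 × 0.91000 × 0.93000 × 0.79000 = 0.56829
Parallel (variable-frequency drive and [0.56829]): 1 − (1 − 0.96000)(1 − 0.56829) = 0.983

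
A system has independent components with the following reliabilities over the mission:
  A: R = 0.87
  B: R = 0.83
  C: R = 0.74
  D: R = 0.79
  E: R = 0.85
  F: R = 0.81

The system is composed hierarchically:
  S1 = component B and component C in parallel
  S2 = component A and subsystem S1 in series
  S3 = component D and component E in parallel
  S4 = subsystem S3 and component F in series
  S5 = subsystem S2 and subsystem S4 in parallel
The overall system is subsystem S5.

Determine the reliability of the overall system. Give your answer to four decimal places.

Parallel (B and C): 1 − (1 − 0.830000)(1 − 0.740000) = 0.955800
Series (A and [0.955800]): 0.870000 × 0.955800 = 0.831546
Parallel (D and E): 1 − (1 − 0.790000)(1 − 0.850000) = 0.968500
Series ([0.968500] and F): 0.968500 × 0.810000 = 0.784485
Parallel ([0.831546] and [0.784485]): 1 − (1 − 0.831546)(1 − 0.784485) = 0.9637

0.9637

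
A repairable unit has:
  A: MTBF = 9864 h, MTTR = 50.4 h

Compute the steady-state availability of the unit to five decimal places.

A(A) = MTBF/(MTBF+MTTR) = 9864/(9864+50.4) = 0.99492

0.99492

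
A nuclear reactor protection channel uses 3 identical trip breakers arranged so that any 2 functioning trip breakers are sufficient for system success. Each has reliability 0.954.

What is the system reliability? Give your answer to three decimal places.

0.994

R = Σ_{i=2}^{3} C(3,i) p^i (1−p)^{3−i} with p = 0.954
C(3,2)·0.954^2·0.046^1 = 0.12560
C(3,3)·0.954^3·0.046^0 = 0.86825
Sum = 0.994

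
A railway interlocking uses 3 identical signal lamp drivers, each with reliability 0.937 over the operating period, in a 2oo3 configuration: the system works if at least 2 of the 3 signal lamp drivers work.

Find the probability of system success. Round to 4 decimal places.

R = Σ_{i=2}^{3} C(3,i) p^i (1−p)^{3−i} with p = 0.937
C(3,2)·0.937^2·0.063^1 = 0.165936
C(3,3)·0.937^3·0.063^0 = 0.822657
Sum = 0.9886

0.9886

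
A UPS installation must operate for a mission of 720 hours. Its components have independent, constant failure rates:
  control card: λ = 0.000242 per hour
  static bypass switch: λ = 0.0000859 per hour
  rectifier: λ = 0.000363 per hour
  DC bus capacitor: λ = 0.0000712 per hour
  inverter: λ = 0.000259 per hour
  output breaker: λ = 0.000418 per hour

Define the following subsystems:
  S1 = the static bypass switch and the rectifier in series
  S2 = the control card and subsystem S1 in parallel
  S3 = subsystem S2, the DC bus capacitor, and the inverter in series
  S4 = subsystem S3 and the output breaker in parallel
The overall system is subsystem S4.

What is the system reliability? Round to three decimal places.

R(control card) = exp(−0.000242 × 720) = 0.84010
R(static bypass switch) = exp(−0.0000859 × 720) = 0.94003
R(rectifier) = exp(−0.000363 × 720) = 0.77000
R(DC bus capacitor) = exp(−0.0000712 × 720) = 0.95003
R(inverter) = exp(−0.000259 × 720) = 0.82988
R(output breaker) = exp(−0.000418 × 720) = 0.74011
Series (static bypass switch and rectifier): 0.94003 × 0.77000 = 0.72382
Parallel (control card and [0.72382]): 1 − (1 − 0.84010)(1 − 0.72382) = 0.95584
Series ([0.95584], DC bus capacitor, and inverter): 0.95584 × 0.95003 × 0.82988 = 0.75359
Parallel ([0.75359] and output breaker): 1 − (1 − 0.75359)(1 − 0.74011) = 0.936

0.936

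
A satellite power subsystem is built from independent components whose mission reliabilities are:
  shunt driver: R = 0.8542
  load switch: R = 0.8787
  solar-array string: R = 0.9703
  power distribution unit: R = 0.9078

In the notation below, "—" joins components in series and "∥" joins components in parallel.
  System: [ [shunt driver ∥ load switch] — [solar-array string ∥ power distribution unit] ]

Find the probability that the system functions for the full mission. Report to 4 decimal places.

0.9796

Parallel (shunt driver and load switch): 1 − (1 − 0.854200)(1 − 0.878700) = 0.982314
Parallel (solar-array string and power distribution unit): 1 − (1 − 0.970300)(1 − 0.907800) = 0.997262
Series ([0.982314] and [0.997262]): 0.982314 × 0.997262 = 0.9796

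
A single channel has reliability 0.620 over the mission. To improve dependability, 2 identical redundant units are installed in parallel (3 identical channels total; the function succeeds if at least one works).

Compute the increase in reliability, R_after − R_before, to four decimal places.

R_before = 0.620
R_after = 1 − (1 − 0.620)^3 = 0.9451
ΔR = 0.9451 − 0.620 = 0.3251

0.3251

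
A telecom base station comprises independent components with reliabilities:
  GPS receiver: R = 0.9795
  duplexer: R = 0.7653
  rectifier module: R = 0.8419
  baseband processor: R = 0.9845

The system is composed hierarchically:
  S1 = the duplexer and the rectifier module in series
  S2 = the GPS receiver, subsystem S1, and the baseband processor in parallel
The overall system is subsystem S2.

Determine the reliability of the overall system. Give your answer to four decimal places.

Series (duplexer and rectifier module): 0.765300 × 0.841900 = 0.644306
Parallel (GPS receiver, [0.644306], and baseband processor): 1 − (1 − 0.979500)(1 − 0.644306)(1 − 0.984500) = 0.9999

0.9999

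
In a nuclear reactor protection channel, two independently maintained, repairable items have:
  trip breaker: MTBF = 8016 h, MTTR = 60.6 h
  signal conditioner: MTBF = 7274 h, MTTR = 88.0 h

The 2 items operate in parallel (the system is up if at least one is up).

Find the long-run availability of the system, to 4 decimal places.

0.9999

A(trip breaker) = MTBF/(MTBF+MTTR) = 8016/(8016+60.6) = 0.992497
A(signal conditioner) = MTBF/(MTBF+MTTR) = 7274/(7274+88.0) = 0.988047
Parallel availability: 1 − (1 − 0.992497)(1 − 0.988047) = 0.9999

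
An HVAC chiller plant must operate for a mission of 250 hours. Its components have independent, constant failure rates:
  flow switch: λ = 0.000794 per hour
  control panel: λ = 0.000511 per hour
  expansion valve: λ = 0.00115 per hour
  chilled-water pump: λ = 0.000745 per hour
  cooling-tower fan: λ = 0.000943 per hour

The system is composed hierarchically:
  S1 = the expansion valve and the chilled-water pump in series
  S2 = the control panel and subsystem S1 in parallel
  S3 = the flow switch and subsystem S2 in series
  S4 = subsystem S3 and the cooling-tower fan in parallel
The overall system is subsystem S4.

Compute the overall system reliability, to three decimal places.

R(flow switch) = exp(−0.000794 × 250) = 0.81996
R(control panel) = exp(−0.000511 × 250) = 0.88007
R(expansion valve) = exp(−0.00115 × 250) = 0.75014
R(chilled-water pump) = exp(−0.000745 × 250) = 0.83007
R(cooling-tower fan) = exp(−0.000943 × 250) = 0.78998
Series (expansion valve and chilled-water pump): 0.75014 × 0.83007 = 0.62267
Parallel (control panel and [0.62267]): 1 − (1 − 0.88007)(1 − 0.62267) = 0.95475
Series (flow switch and [0.95475]): 0.81996 × 0.95475 = 0.78286
Parallel ([0.78286] and cooling-tower fan): 1 − (1 − 0.78286)(1 − 0.78998) = 0.954

0.954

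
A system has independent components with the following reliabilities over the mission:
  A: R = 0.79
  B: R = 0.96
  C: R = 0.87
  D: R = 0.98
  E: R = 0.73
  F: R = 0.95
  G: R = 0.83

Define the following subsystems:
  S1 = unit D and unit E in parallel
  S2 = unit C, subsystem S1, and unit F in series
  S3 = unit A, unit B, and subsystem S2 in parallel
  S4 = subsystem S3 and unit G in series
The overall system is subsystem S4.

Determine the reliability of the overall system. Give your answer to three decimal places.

Parallel (D and E): 1 − (1 − 0.98000)(1 − 0.73000) = 0.99460
Series (C, [0.99460], and F): 0.87000 × 0.99460 × 0.95000 = 0.82204
Parallel (A, B, and [0.82204]): 1 − (1 − 0.79000)(1 − 0.96000)(1 − 0.82204) = 0.99851
Series ([0.99851] and G): 0.99851 × 0.83000 = 0.829

0.829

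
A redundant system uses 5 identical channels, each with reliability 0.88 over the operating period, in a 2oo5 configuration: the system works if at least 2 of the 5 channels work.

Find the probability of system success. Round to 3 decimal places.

0.999

R = Σ_{i=2}^{5} C(5,i) p^i (1−p)^{5−i} with p = 0.88
C(5,2)·0.88^2·0.12^3 = 0.01338
C(5,3)·0.88^3·0.12^2 = 0.09813
C(5,4)·0.88^4·0.12^1 = 0.35982
C(5,5)·0.88^5·0.12^0 = 0.52773
Sum = 0.999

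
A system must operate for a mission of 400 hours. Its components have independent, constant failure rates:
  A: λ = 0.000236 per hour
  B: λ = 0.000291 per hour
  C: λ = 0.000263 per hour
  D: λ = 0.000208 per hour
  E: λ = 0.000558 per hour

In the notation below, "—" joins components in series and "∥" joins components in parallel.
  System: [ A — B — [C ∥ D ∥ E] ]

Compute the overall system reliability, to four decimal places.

0.8086

R(A) = exp(−0.000236 × 400) = 0.909919
R(B) = exp(−0.000291 × 400) = 0.890119
R(C) = exp(−0.000263 × 400) = 0.900144
R(D) = exp(−0.000208 × 400) = 0.920167
R(E) = exp(−0.000558 × 400) = 0.799955
Parallel (C, D, and E): 1 − (1 − 0.900144)(1 − 0.920167)(1 − 0.799955) = 0.998405
Series (A, B, and [0.998405]): 0.909919 × 0.890119 × 0.998405 = 0.8086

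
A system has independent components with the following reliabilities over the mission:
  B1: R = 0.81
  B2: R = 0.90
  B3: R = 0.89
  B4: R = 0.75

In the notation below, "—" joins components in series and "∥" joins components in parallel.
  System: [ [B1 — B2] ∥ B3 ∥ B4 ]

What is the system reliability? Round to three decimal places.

Series (B1 and B2): 0.81000 × 0.90000 = 0.72900
Parallel ([0.72900], B3, and B4): 1 − (1 − 0.72900)(1 − 0.89000)(1 − 0.75000) = 0.993

0.993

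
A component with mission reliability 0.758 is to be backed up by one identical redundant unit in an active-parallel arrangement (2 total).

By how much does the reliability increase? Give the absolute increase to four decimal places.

0.1834

R_before = 0.758
R_after = 1 − (1 − 0.758)^2 = 0.9414
ΔR = 0.9414 − 0.758 = 0.1834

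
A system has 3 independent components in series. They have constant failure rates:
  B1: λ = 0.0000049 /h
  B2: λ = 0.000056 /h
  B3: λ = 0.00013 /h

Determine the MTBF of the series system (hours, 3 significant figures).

5240

Series of exponential components: λ_sys = Σ λ_i
λ_sys = 0.0000049 + 0.000056 + 0.00013 = 1.9090e-04 /h
MTBF = 1 / λ_sys = 5240 h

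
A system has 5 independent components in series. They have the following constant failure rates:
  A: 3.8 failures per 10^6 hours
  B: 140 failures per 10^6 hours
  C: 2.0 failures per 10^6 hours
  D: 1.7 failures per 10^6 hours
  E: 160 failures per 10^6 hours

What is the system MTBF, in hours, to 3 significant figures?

3250

Series of exponential components: λ_sys = Σ λ_i
λ_sys = 0.0000038 + 0.00014 + 0.0000020 + 0.0000017 + 0.00016 = 3.0750e-04 /h
MTBF = 1 / λ_sys = 3250 h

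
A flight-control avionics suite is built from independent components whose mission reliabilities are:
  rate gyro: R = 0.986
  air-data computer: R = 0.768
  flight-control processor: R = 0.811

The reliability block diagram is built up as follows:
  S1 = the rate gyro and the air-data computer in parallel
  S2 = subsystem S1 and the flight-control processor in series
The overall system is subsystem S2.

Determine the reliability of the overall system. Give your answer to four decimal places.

Parallel (rate gyro and air-data computer): 1 − (1 − 0.986000)(1 − 0.768000) = 0.996752
Series ([0.996752] and flight-control processor): 0.996752 × 0.811000 = 0.8084

0.8084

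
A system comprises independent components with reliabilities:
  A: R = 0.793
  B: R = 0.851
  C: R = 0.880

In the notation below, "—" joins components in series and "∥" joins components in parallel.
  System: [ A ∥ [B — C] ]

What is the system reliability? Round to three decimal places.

Series (B and C): 0.85100 × 0.88000 = 0.74888
Parallel (A and [0.74888]): 1 − (1 − 0.79300)(1 − 0.74888) = 0.948

0.948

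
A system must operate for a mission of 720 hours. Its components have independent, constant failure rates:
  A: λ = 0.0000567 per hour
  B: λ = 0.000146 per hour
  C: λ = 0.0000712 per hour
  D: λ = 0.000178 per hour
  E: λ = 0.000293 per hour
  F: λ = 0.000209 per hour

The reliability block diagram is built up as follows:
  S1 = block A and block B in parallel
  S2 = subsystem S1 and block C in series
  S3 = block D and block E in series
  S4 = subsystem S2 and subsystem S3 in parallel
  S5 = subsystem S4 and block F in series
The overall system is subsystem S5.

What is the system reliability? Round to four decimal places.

R(A) = exp(−0.0000567 × 720) = 0.959998
R(B) = exp(−0.000146 × 720) = 0.900216
R(C) = exp(−0.0000712 × 720) = 0.950028
R(D) = exp(−0.000178 × 720) = 0.879713
R(E) = exp(−0.000293 × 720) = 0.809806
R(F) = exp(−0.000209 × 720) = 0.860295
Parallel (A and B): 1 − (1 − 0.959998)(1 − 0.900216) = 0.996008
Series ([0.996008] and C): 0.996008 × 0.950028 = 0.946235
Series (D and E): 0.879713 × 0.809806 = 0.712397
Parallel ([0.946235] and [0.712397]): 1 − (1 − 0.946235)(1 − 0.712397) = 0.984537
Series ([0.984537] and F): 0.984537 × 0.860295 = 0.8470

0.8470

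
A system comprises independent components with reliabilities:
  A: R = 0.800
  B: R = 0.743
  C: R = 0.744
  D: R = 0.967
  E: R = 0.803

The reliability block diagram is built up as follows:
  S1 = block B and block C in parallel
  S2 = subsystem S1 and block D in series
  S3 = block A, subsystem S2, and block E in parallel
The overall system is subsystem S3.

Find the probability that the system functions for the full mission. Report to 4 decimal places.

Parallel (B and C): 1 − (1 − 0.743000)(1 − 0.744000) = 0.934208
Series ([0.934208] and D): 0.934208 × 0.967000 = 0.903379
Parallel (A, [0.903379], and E): 1 − (1 − 0.800000)(1 − 0.903379)(1 − 0.803000) = 0.9962

0.9962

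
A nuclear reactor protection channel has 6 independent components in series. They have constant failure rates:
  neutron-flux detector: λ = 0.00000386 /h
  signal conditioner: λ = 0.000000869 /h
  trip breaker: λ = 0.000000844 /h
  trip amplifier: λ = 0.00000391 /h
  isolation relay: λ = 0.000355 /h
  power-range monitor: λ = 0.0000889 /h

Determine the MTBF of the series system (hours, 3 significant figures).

Series of exponential components: λ_sys = Σ λ_i
λ_sys = 0.00000386 + 0.000000869 + 0.000000844 + 0.00000391 + 0.000355 + 0.0000889 = 4.5338e-04 /h
MTBF = 1 / λ_sys = 2210 h

2210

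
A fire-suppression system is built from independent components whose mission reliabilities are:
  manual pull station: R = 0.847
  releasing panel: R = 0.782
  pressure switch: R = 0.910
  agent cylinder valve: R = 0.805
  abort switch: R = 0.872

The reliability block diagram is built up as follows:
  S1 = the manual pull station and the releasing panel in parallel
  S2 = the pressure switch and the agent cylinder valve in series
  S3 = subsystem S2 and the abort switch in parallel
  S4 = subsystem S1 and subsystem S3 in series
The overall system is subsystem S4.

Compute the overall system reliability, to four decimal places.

0.9336

Parallel (manual pull station and releasing panel): 1 − (1 − 0.847000)(1 − 0.782000) = 0.966646
Series (pressure switch and agent cylinder valve): 0.910000 × 0.805000 = 0.732550
Parallel ([0.732550] and abort switch): 1 − (1 − 0.732550)(1 − 0.872000) = 0.965766
Series ([0.966646] and [0.965766]): 0.966646 × 0.965766 = 0.9336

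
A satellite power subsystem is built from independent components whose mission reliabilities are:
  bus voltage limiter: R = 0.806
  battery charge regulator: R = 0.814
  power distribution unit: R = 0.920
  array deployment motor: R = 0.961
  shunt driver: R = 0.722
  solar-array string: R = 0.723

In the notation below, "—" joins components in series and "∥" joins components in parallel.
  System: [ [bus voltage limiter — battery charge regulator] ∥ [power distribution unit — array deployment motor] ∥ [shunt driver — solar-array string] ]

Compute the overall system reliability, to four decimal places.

Series (bus voltage limiter and battery charge regulator): 0.806000 × 0.814000 = 0.656084
Series (power distribution unit and array deployment motor): 0.920000 × 0.961000 = 0.884120
Series (shunt driver and solar-array string): 0.722000 × 0.723000 = 0.522006
Parallel ([0.656084], [0.884120], and [0.522006]): 1 − (1 − 0.656084)(1 − 0.884120)(1 − 0.522006) = 0.9810

0.9810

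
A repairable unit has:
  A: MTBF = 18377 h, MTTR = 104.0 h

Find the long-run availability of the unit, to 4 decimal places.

A(A) = MTBF/(MTBF+MTTR) = 18377/(18377+104.0) = 0.9944

0.9944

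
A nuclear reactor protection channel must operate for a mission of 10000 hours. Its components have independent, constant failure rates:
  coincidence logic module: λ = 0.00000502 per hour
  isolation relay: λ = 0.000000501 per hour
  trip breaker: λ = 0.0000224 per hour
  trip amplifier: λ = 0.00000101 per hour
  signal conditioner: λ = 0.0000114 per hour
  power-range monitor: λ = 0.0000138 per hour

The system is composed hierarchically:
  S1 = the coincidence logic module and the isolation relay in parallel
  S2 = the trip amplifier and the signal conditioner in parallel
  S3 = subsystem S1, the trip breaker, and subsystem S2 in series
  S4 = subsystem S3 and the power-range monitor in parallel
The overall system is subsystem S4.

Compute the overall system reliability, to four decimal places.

0.9740

R(coincidence logic module) = exp(−0.00000502 × 10000) = 0.951039
R(isolation relay) = exp(−0.000000501 × 10000) = 0.995003
R(trip breaker) = exp(−0.0000224 × 10000) = 0.799315
R(trip amplifier) = exp(−0.00000101 × 10000) = 0.989951
R(signal conditioner) = exp(−0.0000114 × 10000) = 0.892258
R(power-range monitor) = exp(−0.0000138 × 10000) = 0.871099
Parallel (coincidence logic module and isolation relay): 1 − (1 − 0.951039)(1 − 0.995003) = 0.999755
Parallel (trip amplifier and signal conditioner): 1 − (1 − 0.989951)(1 − 0.892258) = 0.998917
Series ([0.999755], trip breaker, and [0.998917]): 0.999755 × 0.799315 × 0.998917 = 0.798254
Parallel ([0.798254] and power-range monitor): 1 − (1 − 0.798254)(1 − 0.871099) = 0.9740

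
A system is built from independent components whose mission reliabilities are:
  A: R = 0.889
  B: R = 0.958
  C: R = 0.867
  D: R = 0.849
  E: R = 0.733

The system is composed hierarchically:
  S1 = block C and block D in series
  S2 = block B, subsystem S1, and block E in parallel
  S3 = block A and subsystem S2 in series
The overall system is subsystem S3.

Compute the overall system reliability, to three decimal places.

0.886

Series (C and D): 0.86700 × 0.84900 = 0.73608
Parallel (B, [0.73608], and E): 1 − (1 − 0.95800)(1 − 0.73608)(1 − 0.73300) = 0.99704
Series (A and [0.99704]): 0.88900 × 0.99704 = 0.886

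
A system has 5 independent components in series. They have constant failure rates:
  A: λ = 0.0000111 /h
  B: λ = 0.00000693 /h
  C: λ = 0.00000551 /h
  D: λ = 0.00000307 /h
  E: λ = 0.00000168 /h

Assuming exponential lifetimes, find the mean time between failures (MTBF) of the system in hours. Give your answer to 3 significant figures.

Series of exponential components: λ_sys = Σ λ_i
λ_sys = 0.0000111 + 0.00000693 + 0.00000551 + 0.00000307 + 0.00000168 = 2.8290e-05 /h
MTBF = 1 / λ_sys = 35300 h

35300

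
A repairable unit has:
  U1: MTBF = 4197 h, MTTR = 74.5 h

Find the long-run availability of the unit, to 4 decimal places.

0.9826

A(U1) = MTBF/(MTBF+MTTR) = 4197/(4197+74.5) = 0.9826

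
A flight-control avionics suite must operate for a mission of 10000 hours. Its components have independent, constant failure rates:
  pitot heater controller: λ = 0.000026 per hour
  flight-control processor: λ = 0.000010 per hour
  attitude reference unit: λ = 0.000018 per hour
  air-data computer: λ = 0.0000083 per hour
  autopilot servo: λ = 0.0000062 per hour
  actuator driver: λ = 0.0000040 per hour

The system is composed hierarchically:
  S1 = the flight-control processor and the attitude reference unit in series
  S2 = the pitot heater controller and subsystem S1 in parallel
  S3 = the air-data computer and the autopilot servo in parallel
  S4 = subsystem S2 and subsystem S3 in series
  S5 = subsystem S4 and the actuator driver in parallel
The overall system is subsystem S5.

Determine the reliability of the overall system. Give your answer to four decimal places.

0.9976

R(pitot heater controller) = exp(−0.000026 × 10000) = 0.771052
R(flight-control processor) = exp(−0.000010 × 10000) = 0.904837
R(attitude reference unit) = exp(−0.000018 × 10000) = 0.835270
R(air-data computer) = exp(−0.0000083 × 10000) = 0.920351
R(autopilot servo) = exp(−0.0000062 × 10000) = 0.939883
R(actuator driver) = exp(−0.0000040 × 10000) = 0.960789
Series (flight-control processor and attitude reference unit): 0.904837 × 0.835270 = 0.755783
Parallel (pitot heater controller and [0.755783]): 1 − (1 − 0.771052)(1 − 0.755783) = 0.944087
Parallel (air-data computer and autopilot servo): 1 − (1 − 0.920351)(1 − 0.939883) = 0.995212
Series ([0.944087] and [0.995212]): 0.944087 × 0.995212 = 0.939567
Parallel ([0.939567] and actuator driver): 1 − (1 − 0.939567)(1 − 0.960789) = 0.9976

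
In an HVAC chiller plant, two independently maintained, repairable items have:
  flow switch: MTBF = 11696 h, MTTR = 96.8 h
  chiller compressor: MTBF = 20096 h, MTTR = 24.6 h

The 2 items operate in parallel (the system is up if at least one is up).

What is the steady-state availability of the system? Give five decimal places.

0.99999

A(flow switch) = MTBF/(MTBF+MTTR) = 11696/(11696+96.8) = 0.991792
A(chiller compressor) = MTBF/(MTBF+MTTR) = 20096/(20096+24.6) = 0.998777
Parallel availability: 1 − (1 − 0.991792)(1 − 0.998777) = 0.99999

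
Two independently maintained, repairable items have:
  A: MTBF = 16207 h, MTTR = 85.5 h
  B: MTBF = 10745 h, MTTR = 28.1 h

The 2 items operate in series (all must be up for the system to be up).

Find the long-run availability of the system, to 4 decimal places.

A(A) = MTBF/(MTBF+MTTR) = 16207/(16207+85.5) = 0.994752
A(B) = MTBF/(MTBF+MTTR) = 10745/(10745+28.1) = 0.997392
Series availability: 0.994752 × 0.997392 = 0.9922

0.9922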